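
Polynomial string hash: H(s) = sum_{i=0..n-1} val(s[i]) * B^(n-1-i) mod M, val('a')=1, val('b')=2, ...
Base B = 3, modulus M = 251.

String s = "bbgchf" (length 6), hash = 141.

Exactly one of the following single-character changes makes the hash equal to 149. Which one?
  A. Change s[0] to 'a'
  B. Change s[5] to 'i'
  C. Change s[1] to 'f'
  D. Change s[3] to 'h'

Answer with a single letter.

Answer: A

Derivation:
Option A: s[0]='b'->'a', delta=(1-2)*3^5 mod 251 = 8, hash=141+8 mod 251 = 149 <-- target
Option B: s[5]='f'->'i', delta=(9-6)*3^0 mod 251 = 3, hash=141+3 mod 251 = 144
Option C: s[1]='b'->'f', delta=(6-2)*3^4 mod 251 = 73, hash=141+73 mod 251 = 214
Option D: s[3]='c'->'h', delta=(8-3)*3^2 mod 251 = 45, hash=141+45 mod 251 = 186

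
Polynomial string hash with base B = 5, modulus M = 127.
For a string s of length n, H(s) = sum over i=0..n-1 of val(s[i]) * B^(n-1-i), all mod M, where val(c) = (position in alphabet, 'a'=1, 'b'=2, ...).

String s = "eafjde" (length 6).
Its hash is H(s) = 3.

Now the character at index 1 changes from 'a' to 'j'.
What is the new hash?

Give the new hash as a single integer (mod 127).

Answer: 40

Derivation:
val('a') = 1, val('j') = 10
Position k = 1, exponent = n-1-k = 4
B^4 mod M = 5^4 mod 127 = 117
Delta = (10 - 1) * 117 mod 127 = 37
New hash = (3 + 37) mod 127 = 40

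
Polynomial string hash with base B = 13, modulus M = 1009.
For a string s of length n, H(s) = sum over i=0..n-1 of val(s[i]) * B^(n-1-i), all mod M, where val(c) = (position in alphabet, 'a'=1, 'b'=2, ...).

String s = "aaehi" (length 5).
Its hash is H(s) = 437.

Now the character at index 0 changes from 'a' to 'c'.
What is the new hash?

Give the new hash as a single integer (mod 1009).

Answer: 46

Derivation:
val('a') = 1, val('c') = 3
Position k = 0, exponent = n-1-k = 4
B^4 mod M = 13^4 mod 1009 = 309
Delta = (3 - 1) * 309 mod 1009 = 618
New hash = (437 + 618) mod 1009 = 46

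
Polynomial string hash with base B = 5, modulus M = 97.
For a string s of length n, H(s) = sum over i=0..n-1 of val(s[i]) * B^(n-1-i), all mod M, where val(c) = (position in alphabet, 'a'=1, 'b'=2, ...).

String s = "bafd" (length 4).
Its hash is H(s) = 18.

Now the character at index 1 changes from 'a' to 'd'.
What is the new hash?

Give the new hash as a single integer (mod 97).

Answer: 93

Derivation:
val('a') = 1, val('d') = 4
Position k = 1, exponent = n-1-k = 2
B^2 mod M = 5^2 mod 97 = 25
Delta = (4 - 1) * 25 mod 97 = 75
New hash = (18 + 75) mod 97 = 93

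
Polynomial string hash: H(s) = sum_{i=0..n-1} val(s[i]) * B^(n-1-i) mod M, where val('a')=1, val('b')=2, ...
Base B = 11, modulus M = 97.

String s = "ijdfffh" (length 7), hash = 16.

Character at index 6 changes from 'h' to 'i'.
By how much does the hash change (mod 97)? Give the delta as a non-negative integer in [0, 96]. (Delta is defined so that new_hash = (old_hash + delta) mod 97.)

Answer: 1

Derivation:
Delta formula: (val(new) - val(old)) * B^(n-1-k) mod M
  val('i') - val('h') = 9 - 8 = 1
  B^(n-1-k) = 11^0 mod 97 = 1
  Delta = 1 * 1 mod 97 = 1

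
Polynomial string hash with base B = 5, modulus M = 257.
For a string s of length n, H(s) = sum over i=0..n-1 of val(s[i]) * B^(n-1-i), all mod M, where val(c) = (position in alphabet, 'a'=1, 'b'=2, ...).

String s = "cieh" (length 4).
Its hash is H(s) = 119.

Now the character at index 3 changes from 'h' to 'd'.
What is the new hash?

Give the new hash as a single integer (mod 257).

Answer: 115

Derivation:
val('h') = 8, val('d') = 4
Position k = 3, exponent = n-1-k = 0
B^0 mod M = 5^0 mod 257 = 1
Delta = (4 - 8) * 1 mod 257 = 253
New hash = (119 + 253) mod 257 = 115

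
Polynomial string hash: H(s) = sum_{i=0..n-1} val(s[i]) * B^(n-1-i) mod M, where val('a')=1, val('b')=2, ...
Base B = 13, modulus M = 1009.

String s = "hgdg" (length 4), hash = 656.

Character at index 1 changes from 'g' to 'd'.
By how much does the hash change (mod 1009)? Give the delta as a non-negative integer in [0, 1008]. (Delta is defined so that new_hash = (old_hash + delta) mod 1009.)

Answer: 502

Derivation:
Delta formula: (val(new) - val(old)) * B^(n-1-k) mod M
  val('d') - val('g') = 4 - 7 = -3
  B^(n-1-k) = 13^2 mod 1009 = 169
  Delta = -3 * 169 mod 1009 = 502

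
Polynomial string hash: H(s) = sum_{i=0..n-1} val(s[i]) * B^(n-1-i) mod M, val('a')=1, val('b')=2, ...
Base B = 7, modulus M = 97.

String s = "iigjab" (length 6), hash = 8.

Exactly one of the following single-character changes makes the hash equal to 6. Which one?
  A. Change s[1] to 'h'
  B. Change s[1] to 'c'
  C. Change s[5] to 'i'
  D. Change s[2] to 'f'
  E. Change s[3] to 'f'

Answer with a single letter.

Option A: s[1]='i'->'h', delta=(8-9)*7^4 mod 97 = 24, hash=8+24 mod 97 = 32
Option B: s[1]='i'->'c', delta=(3-9)*7^4 mod 97 = 47, hash=8+47 mod 97 = 55
Option C: s[5]='b'->'i', delta=(9-2)*7^0 mod 97 = 7, hash=8+7 mod 97 = 15
Option D: s[2]='g'->'f', delta=(6-7)*7^3 mod 97 = 45, hash=8+45 mod 97 = 53
Option E: s[3]='j'->'f', delta=(6-10)*7^2 mod 97 = 95, hash=8+95 mod 97 = 6 <-- target

Answer: E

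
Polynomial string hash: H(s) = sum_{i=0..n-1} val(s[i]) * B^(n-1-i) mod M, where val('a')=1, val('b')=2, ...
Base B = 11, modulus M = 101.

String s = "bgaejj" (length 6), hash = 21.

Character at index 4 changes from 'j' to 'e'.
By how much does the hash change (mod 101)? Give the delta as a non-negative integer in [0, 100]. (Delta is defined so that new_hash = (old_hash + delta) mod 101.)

Delta formula: (val(new) - val(old)) * B^(n-1-k) mod M
  val('e') - val('j') = 5 - 10 = -5
  B^(n-1-k) = 11^1 mod 101 = 11
  Delta = -5 * 11 mod 101 = 46

Answer: 46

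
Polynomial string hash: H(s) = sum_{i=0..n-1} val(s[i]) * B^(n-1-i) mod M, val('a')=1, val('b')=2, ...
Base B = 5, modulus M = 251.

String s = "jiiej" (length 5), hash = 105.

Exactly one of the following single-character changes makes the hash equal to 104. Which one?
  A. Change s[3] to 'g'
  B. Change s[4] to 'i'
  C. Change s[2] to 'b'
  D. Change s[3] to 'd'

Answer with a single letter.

Answer: B

Derivation:
Option A: s[3]='e'->'g', delta=(7-5)*5^1 mod 251 = 10, hash=105+10 mod 251 = 115
Option B: s[4]='j'->'i', delta=(9-10)*5^0 mod 251 = 250, hash=105+250 mod 251 = 104 <-- target
Option C: s[2]='i'->'b', delta=(2-9)*5^2 mod 251 = 76, hash=105+76 mod 251 = 181
Option D: s[3]='e'->'d', delta=(4-5)*5^1 mod 251 = 246, hash=105+246 mod 251 = 100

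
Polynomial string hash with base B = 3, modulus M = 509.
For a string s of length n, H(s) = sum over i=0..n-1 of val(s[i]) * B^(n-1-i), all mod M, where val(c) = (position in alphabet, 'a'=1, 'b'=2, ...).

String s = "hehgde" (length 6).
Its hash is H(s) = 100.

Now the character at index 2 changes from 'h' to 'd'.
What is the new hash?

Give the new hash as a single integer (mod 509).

Answer: 501

Derivation:
val('h') = 8, val('d') = 4
Position k = 2, exponent = n-1-k = 3
B^3 mod M = 3^3 mod 509 = 27
Delta = (4 - 8) * 27 mod 509 = 401
New hash = (100 + 401) mod 509 = 501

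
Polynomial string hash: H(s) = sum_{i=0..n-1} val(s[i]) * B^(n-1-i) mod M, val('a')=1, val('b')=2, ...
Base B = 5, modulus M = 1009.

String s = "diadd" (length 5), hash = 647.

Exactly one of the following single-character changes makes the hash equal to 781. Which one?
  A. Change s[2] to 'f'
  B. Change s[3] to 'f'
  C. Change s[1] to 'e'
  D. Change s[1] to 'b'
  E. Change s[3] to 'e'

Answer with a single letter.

Answer: D

Derivation:
Option A: s[2]='a'->'f', delta=(6-1)*5^2 mod 1009 = 125, hash=647+125 mod 1009 = 772
Option B: s[3]='d'->'f', delta=(6-4)*5^1 mod 1009 = 10, hash=647+10 mod 1009 = 657
Option C: s[1]='i'->'e', delta=(5-9)*5^3 mod 1009 = 509, hash=647+509 mod 1009 = 147
Option D: s[1]='i'->'b', delta=(2-9)*5^3 mod 1009 = 134, hash=647+134 mod 1009 = 781 <-- target
Option E: s[3]='d'->'e', delta=(5-4)*5^1 mod 1009 = 5, hash=647+5 mod 1009 = 652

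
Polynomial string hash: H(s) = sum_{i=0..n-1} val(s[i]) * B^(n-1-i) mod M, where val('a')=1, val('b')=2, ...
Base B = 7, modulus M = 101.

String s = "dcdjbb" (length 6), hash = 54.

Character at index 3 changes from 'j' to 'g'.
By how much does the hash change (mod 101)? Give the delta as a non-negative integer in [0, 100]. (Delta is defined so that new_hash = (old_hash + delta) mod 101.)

Delta formula: (val(new) - val(old)) * B^(n-1-k) mod M
  val('g') - val('j') = 7 - 10 = -3
  B^(n-1-k) = 7^2 mod 101 = 49
  Delta = -3 * 49 mod 101 = 55

Answer: 55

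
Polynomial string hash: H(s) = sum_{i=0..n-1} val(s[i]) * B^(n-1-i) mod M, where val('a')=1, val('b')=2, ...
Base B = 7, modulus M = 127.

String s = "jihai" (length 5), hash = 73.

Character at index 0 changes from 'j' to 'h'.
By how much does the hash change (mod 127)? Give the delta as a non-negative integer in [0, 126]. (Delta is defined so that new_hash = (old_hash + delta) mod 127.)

Answer: 24

Derivation:
Delta formula: (val(new) - val(old)) * B^(n-1-k) mod M
  val('h') - val('j') = 8 - 10 = -2
  B^(n-1-k) = 7^4 mod 127 = 115
  Delta = -2 * 115 mod 127 = 24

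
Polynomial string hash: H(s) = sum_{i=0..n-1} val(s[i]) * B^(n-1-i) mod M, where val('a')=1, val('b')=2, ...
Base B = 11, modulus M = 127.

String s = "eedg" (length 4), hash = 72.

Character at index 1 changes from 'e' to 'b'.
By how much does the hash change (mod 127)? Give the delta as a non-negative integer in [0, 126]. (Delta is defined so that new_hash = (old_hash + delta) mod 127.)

Delta formula: (val(new) - val(old)) * B^(n-1-k) mod M
  val('b') - val('e') = 2 - 5 = -3
  B^(n-1-k) = 11^2 mod 127 = 121
  Delta = -3 * 121 mod 127 = 18

Answer: 18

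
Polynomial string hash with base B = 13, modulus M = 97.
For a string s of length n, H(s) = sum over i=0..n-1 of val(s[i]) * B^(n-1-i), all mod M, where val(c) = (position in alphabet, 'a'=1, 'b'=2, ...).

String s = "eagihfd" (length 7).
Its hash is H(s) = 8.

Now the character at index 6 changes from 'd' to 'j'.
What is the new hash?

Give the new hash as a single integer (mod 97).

Answer: 14

Derivation:
val('d') = 4, val('j') = 10
Position k = 6, exponent = n-1-k = 0
B^0 mod M = 13^0 mod 97 = 1
Delta = (10 - 4) * 1 mod 97 = 6
New hash = (8 + 6) mod 97 = 14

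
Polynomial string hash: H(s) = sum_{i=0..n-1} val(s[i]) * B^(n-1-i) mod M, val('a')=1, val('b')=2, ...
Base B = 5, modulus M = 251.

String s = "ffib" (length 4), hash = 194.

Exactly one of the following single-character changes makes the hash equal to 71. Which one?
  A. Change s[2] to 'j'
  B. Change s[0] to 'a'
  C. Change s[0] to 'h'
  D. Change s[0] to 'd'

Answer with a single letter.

Answer: B

Derivation:
Option A: s[2]='i'->'j', delta=(10-9)*5^1 mod 251 = 5, hash=194+5 mod 251 = 199
Option B: s[0]='f'->'a', delta=(1-6)*5^3 mod 251 = 128, hash=194+128 mod 251 = 71 <-- target
Option C: s[0]='f'->'h', delta=(8-6)*5^3 mod 251 = 250, hash=194+250 mod 251 = 193
Option D: s[0]='f'->'d', delta=(4-6)*5^3 mod 251 = 1, hash=194+1 mod 251 = 195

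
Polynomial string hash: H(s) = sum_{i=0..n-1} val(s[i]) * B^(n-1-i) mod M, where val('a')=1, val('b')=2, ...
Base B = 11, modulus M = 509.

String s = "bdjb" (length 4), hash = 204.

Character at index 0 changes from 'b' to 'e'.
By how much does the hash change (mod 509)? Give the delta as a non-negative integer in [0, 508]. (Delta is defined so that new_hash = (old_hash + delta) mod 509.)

Answer: 430

Derivation:
Delta formula: (val(new) - val(old)) * B^(n-1-k) mod M
  val('e') - val('b') = 5 - 2 = 3
  B^(n-1-k) = 11^3 mod 509 = 313
  Delta = 3 * 313 mod 509 = 430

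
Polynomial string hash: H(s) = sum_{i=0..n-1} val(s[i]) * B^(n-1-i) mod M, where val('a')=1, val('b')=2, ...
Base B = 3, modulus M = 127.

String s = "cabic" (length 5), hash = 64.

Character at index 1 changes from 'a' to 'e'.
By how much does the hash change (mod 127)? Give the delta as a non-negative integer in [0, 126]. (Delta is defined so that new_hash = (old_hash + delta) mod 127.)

Delta formula: (val(new) - val(old)) * B^(n-1-k) mod M
  val('e') - val('a') = 5 - 1 = 4
  B^(n-1-k) = 3^3 mod 127 = 27
  Delta = 4 * 27 mod 127 = 108

Answer: 108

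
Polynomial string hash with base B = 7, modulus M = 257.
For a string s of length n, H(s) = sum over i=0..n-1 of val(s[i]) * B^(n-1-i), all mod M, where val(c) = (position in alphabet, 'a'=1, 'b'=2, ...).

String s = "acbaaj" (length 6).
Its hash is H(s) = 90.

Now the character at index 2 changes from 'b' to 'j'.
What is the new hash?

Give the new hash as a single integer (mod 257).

val('b') = 2, val('j') = 10
Position k = 2, exponent = n-1-k = 3
B^3 mod M = 7^3 mod 257 = 86
Delta = (10 - 2) * 86 mod 257 = 174
New hash = (90 + 174) mod 257 = 7

Answer: 7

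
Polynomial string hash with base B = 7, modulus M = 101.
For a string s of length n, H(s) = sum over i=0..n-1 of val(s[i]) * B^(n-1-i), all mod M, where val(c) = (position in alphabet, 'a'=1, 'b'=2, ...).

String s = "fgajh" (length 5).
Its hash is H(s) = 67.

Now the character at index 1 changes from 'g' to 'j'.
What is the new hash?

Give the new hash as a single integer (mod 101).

Answer: 86

Derivation:
val('g') = 7, val('j') = 10
Position k = 1, exponent = n-1-k = 3
B^3 mod M = 7^3 mod 101 = 40
Delta = (10 - 7) * 40 mod 101 = 19
New hash = (67 + 19) mod 101 = 86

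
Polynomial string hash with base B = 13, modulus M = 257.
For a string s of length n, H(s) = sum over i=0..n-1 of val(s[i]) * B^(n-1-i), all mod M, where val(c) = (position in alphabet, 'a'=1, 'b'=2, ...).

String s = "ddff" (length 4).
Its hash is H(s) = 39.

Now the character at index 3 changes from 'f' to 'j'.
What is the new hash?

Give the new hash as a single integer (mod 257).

Answer: 43

Derivation:
val('f') = 6, val('j') = 10
Position k = 3, exponent = n-1-k = 0
B^0 mod M = 13^0 mod 257 = 1
Delta = (10 - 6) * 1 mod 257 = 4
New hash = (39 + 4) mod 257 = 43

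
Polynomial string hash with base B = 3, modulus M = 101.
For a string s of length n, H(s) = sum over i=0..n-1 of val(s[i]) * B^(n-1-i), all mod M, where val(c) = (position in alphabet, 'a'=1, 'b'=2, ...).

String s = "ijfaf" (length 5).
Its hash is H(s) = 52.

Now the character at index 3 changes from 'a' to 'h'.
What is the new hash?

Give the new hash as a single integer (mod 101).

Answer: 73

Derivation:
val('a') = 1, val('h') = 8
Position k = 3, exponent = n-1-k = 1
B^1 mod M = 3^1 mod 101 = 3
Delta = (8 - 1) * 3 mod 101 = 21
New hash = (52 + 21) mod 101 = 73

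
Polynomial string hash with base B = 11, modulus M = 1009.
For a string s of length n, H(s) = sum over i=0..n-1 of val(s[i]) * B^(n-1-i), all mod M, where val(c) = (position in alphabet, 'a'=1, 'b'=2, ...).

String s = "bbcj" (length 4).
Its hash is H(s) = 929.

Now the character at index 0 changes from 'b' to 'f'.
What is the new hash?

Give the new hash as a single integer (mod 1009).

val('b') = 2, val('f') = 6
Position k = 0, exponent = n-1-k = 3
B^3 mod M = 11^3 mod 1009 = 322
Delta = (6 - 2) * 322 mod 1009 = 279
New hash = (929 + 279) mod 1009 = 199

Answer: 199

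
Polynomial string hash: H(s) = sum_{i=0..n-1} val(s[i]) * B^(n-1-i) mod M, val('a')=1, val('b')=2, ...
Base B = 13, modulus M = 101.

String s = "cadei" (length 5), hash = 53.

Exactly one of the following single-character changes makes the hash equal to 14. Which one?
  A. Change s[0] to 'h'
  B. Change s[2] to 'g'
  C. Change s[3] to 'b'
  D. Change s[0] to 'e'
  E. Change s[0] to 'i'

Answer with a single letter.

Option A: s[0]='c'->'h', delta=(8-3)*13^4 mod 101 = 92, hash=53+92 mod 101 = 44
Option B: s[2]='d'->'g', delta=(7-4)*13^2 mod 101 = 2, hash=53+2 mod 101 = 55
Option C: s[3]='e'->'b', delta=(2-5)*13^1 mod 101 = 62, hash=53+62 mod 101 = 14 <-- target
Option D: s[0]='c'->'e', delta=(5-3)*13^4 mod 101 = 57, hash=53+57 mod 101 = 9
Option E: s[0]='c'->'i', delta=(9-3)*13^4 mod 101 = 70, hash=53+70 mod 101 = 22

Answer: C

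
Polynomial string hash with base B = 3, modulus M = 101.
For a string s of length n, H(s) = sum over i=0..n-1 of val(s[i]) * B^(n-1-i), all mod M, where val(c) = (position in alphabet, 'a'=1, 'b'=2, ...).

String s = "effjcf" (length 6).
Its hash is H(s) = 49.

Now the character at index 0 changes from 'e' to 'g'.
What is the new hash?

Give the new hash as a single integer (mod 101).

Answer: 30

Derivation:
val('e') = 5, val('g') = 7
Position k = 0, exponent = n-1-k = 5
B^5 mod M = 3^5 mod 101 = 41
Delta = (7 - 5) * 41 mod 101 = 82
New hash = (49 + 82) mod 101 = 30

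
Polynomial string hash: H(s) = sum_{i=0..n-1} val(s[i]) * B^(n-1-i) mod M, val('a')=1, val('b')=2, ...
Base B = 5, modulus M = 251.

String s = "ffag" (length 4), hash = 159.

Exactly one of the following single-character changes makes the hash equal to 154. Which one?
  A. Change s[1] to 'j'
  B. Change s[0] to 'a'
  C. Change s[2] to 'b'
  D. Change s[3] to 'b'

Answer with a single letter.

Answer: D

Derivation:
Option A: s[1]='f'->'j', delta=(10-6)*5^2 mod 251 = 100, hash=159+100 mod 251 = 8
Option B: s[0]='f'->'a', delta=(1-6)*5^3 mod 251 = 128, hash=159+128 mod 251 = 36
Option C: s[2]='a'->'b', delta=(2-1)*5^1 mod 251 = 5, hash=159+5 mod 251 = 164
Option D: s[3]='g'->'b', delta=(2-7)*5^0 mod 251 = 246, hash=159+246 mod 251 = 154 <-- target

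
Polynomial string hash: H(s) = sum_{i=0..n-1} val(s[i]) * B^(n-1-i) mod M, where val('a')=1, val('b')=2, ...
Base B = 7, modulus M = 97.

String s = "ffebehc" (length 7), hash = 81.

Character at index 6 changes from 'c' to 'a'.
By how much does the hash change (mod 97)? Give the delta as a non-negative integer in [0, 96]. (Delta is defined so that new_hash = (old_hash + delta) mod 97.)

Delta formula: (val(new) - val(old)) * B^(n-1-k) mod M
  val('a') - val('c') = 1 - 3 = -2
  B^(n-1-k) = 7^0 mod 97 = 1
  Delta = -2 * 1 mod 97 = 95

Answer: 95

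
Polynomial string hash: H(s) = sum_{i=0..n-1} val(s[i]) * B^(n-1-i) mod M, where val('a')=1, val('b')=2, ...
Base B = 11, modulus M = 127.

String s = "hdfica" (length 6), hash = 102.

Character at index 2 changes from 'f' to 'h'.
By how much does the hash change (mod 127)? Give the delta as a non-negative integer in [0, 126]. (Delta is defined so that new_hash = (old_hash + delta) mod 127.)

Answer: 122

Derivation:
Delta formula: (val(new) - val(old)) * B^(n-1-k) mod M
  val('h') - val('f') = 8 - 6 = 2
  B^(n-1-k) = 11^3 mod 127 = 61
  Delta = 2 * 61 mod 127 = 122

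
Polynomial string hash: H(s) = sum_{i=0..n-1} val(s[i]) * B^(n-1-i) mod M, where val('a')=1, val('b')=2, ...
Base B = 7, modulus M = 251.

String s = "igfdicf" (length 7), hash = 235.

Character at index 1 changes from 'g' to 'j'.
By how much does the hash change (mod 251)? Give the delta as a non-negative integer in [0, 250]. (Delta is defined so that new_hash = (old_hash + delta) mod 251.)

Delta formula: (val(new) - val(old)) * B^(n-1-k) mod M
  val('j') - val('g') = 10 - 7 = 3
  B^(n-1-k) = 7^5 mod 251 = 241
  Delta = 3 * 241 mod 251 = 221

Answer: 221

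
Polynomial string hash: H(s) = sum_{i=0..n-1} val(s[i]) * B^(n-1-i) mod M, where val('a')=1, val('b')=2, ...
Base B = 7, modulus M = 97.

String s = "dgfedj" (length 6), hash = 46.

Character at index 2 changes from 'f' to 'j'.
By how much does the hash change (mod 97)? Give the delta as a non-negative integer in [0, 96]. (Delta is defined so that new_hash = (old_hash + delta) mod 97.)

Answer: 14

Derivation:
Delta formula: (val(new) - val(old)) * B^(n-1-k) mod M
  val('j') - val('f') = 10 - 6 = 4
  B^(n-1-k) = 7^3 mod 97 = 52
  Delta = 4 * 52 mod 97 = 14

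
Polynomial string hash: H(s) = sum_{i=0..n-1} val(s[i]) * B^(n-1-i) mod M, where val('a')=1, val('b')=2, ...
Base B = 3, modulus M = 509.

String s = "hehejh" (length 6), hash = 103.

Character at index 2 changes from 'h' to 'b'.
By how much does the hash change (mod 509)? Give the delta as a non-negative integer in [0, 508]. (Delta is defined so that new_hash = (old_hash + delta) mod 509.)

Delta formula: (val(new) - val(old)) * B^(n-1-k) mod M
  val('b') - val('h') = 2 - 8 = -6
  B^(n-1-k) = 3^3 mod 509 = 27
  Delta = -6 * 27 mod 509 = 347

Answer: 347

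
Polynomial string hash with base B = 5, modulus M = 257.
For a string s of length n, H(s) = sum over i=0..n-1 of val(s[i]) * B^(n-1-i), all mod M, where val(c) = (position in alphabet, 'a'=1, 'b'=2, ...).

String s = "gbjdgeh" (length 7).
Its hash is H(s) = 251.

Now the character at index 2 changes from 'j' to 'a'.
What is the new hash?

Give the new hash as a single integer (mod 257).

Answer: 23

Derivation:
val('j') = 10, val('a') = 1
Position k = 2, exponent = n-1-k = 4
B^4 mod M = 5^4 mod 257 = 111
Delta = (1 - 10) * 111 mod 257 = 29
New hash = (251 + 29) mod 257 = 23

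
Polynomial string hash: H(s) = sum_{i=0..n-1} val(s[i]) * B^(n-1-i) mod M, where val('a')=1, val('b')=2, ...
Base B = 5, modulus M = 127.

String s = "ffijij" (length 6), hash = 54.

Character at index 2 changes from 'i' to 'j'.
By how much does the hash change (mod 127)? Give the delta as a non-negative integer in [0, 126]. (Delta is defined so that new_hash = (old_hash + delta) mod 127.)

Delta formula: (val(new) - val(old)) * B^(n-1-k) mod M
  val('j') - val('i') = 10 - 9 = 1
  B^(n-1-k) = 5^3 mod 127 = 125
  Delta = 1 * 125 mod 127 = 125

Answer: 125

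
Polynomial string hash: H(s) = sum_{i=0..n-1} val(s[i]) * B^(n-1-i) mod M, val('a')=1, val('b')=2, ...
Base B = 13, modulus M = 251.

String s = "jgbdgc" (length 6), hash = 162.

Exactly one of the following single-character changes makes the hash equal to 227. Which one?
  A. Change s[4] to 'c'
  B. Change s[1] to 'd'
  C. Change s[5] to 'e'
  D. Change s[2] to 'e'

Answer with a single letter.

Option A: s[4]='g'->'c', delta=(3-7)*13^1 mod 251 = 199, hash=162+199 mod 251 = 110
Option B: s[1]='g'->'d', delta=(4-7)*13^4 mod 251 = 159, hash=162+159 mod 251 = 70
Option C: s[5]='c'->'e', delta=(5-3)*13^0 mod 251 = 2, hash=162+2 mod 251 = 164
Option D: s[2]='b'->'e', delta=(5-2)*13^3 mod 251 = 65, hash=162+65 mod 251 = 227 <-- target

Answer: D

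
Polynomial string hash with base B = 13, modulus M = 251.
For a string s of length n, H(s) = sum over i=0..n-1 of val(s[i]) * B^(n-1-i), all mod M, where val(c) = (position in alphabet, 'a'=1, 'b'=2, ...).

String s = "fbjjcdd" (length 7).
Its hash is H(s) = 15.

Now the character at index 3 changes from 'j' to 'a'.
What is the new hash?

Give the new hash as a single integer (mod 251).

Answer: 71

Derivation:
val('j') = 10, val('a') = 1
Position k = 3, exponent = n-1-k = 3
B^3 mod M = 13^3 mod 251 = 189
Delta = (1 - 10) * 189 mod 251 = 56
New hash = (15 + 56) mod 251 = 71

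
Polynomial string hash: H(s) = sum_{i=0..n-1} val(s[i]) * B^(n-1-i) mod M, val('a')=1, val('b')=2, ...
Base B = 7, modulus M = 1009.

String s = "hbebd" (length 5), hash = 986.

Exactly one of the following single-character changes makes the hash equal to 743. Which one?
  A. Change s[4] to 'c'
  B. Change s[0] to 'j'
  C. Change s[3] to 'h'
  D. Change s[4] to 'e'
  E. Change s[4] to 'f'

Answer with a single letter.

Option A: s[4]='d'->'c', delta=(3-4)*7^0 mod 1009 = 1008, hash=986+1008 mod 1009 = 985
Option B: s[0]='h'->'j', delta=(10-8)*7^4 mod 1009 = 766, hash=986+766 mod 1009 = 743 <-- target
Option C: s[3]='b'->'h', delta=(8-2)*7^1 mod 1009 = 42, hash=986+42 mod 1009 = 19
Option D: s[4]='d'->'e', delta=(5-4)*7^0 mod 1009 = 1, hash=986+1 mod 1009 = 987
Option E: s[4]='d'->'f', delta=(6-4)*7^0 mod 1009 = 2, hash=986+2 mod 1009 = 988

Answer: B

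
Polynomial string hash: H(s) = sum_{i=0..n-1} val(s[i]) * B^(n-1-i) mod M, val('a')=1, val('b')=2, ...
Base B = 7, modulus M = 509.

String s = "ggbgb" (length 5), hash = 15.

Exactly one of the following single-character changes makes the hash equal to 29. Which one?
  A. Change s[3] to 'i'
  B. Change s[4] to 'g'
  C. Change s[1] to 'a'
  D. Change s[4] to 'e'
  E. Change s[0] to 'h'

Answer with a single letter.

Answer: A

Derivation:
Option A: s[3]='g'->'i', delta=(9-7)*7^1 mod 509 = 14, hash=15+14 mod 509 = 29 <-- target
Option B: s[4]='b'->'g', delta=(7-2)*7^0 mod 509 = 5, hash=15+5 mod 509 = 20
Option C: s[1]='g'->'a', delta=(1-7)*7^3 mod 509 = 487, hash=15+487 mod 509 = 502
Option D: s[4]='b'->'e', delta=(5-2)*7^0 mod 509 = 3, hash=15+3 mod 509 = 18
Option E: s[0]='g'->'h', delta=(8-7)*7^4 mod 509 = 365, hash=15+365 mod 509 = 380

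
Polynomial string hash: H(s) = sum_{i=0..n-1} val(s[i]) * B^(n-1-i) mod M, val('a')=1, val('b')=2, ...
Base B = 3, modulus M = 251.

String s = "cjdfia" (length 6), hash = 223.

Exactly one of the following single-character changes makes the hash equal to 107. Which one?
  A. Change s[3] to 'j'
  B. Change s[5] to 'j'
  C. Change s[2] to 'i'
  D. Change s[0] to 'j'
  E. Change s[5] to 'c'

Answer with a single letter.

Option A: s[3]='f'->'j', delta=(10-6)*3^2 mod 251 = 36, hash=223+36 mod 251 = 8
Option B: s[5]='a'->'j', delta=(10-1)*3^0 mod 251 = 9, hash=223+9 mod 251 = 232
Option C: s[2]='d'->'i', delta=(9-4)*3^3 mod 251 = 135, hash=223+135 mod 251 = 107 <-- target
Option D: s[0]='c'->'j', delta=(10-3)*3^5 mod 251 = 195, hash=223+195 mod 251 = 167
Option E: s[5]='a'->'c', delta=(3-1)*3^0 mod 251 = 2, hash=223+2 mod 251 = 225

Answer: C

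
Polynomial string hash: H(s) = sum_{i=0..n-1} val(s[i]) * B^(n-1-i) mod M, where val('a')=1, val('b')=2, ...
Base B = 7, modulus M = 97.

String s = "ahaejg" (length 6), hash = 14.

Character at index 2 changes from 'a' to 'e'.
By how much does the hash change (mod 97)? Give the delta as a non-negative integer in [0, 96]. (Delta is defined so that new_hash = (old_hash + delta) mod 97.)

Answer: 14

Derivation:
Delta formula: (val(new) - val(old)) * B^(n-1-k) mod M
  val('e') - val('a') = 5 - 1 = 4
  B^(n-1-k) = 7^3 mod 97 = 52
  Delta = 4 * 52 mod 97 = 14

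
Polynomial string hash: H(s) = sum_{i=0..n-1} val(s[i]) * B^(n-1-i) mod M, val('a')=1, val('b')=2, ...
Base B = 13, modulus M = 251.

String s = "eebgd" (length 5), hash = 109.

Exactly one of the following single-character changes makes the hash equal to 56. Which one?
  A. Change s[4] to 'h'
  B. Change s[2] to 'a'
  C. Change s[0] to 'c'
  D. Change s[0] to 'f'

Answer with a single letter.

Option A: s[4]='d'->'h', delta=(8-4)*13^0 mod 251 = 4, hash=109+4 mod 251 = 113
Option B: s[2]='b'->'a', delta=(1-2)*13^2 mod 251 = 82, hash=109+82 mod 251 = 191
Option C: s[0]='e'->'c', delta=(3-5)*13^4 mod 251 = 106, hash=109+106 mod 251 = 215
Option D: s[0]='e'->'f', delta=(6-5)*13^4 mod 251 = 198, hash=109+198 mod 251 = 56 <-- target

Answer: D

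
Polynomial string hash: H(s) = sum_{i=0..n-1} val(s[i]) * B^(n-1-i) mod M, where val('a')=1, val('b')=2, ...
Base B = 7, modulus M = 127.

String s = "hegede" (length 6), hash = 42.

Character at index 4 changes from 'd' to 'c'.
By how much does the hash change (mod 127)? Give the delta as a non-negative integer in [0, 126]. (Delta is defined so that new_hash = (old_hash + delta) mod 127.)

Delta formula: (val(new) - val(old)) * B^(n-1-k) mod M
  val('c') - val('d') = 3 - 4 = -1
  B^(n-1-k) = 7^1 mod 127 = 7
  Delta = -1 * 7 mod 127 = 120

Answer: 120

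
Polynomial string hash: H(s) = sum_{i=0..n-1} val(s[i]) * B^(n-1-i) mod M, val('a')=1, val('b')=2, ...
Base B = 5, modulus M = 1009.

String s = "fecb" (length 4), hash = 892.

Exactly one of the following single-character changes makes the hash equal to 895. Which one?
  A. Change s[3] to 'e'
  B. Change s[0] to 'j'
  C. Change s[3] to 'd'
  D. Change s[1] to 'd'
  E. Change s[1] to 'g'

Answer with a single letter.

Option A: s[3]='b'->'e', delta=(5-2)*5^0 mod 1009 = 3, hash=892+3 mod 1009 = 895 <-- target
Option B: s[0]='f'->'j', delta=(10-6)*5^3 mod 1009 = 500, hash=892+500 mod 1009 = 383
Option C: s[3]='b'->'d', delta=(4-2)*5^0 mod 1009 = 2, hash=892+2 mod 1009 = 894
Option D: s[1]='e'->'d', delta=(4-5)*5^2 mod 1009 = 984, hash=892+984 mod 1009 = 867
Option E: s[1]='e'->'g', delta=(7-5)*5^2 mod 1009 = 50, hash=892+50 mod 1009 = 942

Answer: A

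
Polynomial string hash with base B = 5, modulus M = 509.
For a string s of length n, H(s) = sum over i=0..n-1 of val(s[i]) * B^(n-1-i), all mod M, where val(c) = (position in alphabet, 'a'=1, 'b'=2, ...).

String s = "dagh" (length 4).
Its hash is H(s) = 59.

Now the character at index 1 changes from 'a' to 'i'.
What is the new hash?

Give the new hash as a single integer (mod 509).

Answer: 259

Derivation:
val('a') = 1, val('i') = 9
Position k = 1, exponent = n-1-k = 2
B^2 mod M = 5^2 mod 509 = 25
Delta = (9 - 1) * 25 mod 509 = 200
New hash = (59 + 200) mod 509 = 259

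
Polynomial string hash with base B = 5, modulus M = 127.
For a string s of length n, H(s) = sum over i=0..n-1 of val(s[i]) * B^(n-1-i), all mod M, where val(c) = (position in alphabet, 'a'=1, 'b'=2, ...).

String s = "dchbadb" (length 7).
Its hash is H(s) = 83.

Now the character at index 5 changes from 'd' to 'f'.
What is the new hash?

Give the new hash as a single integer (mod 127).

val('d') = 4, val('f') = 6
Position k = 5, exponent = n-1-k = 1
B^1 mod M = 5^1 mod 127 = 5
Delta = (6 - 4) * 5 mod 127 = 10
New hash = (83 + 10) mod 127 = 93

Answer: 93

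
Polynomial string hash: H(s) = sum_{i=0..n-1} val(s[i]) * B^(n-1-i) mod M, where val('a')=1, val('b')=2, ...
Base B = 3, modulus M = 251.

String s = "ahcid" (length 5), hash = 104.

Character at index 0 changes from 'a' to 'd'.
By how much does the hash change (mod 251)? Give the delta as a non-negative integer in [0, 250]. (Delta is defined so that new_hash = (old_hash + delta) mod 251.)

Delta formula: (val(new) - val(old)) * B^(n-1-k) mod M
  val('d') - val('a') = 4 - 1 = 3
  B^(n-1-k) = 3^4 mod 251 = 81
  Delta = 3 * 81 mod 251 = 243

Answer: 243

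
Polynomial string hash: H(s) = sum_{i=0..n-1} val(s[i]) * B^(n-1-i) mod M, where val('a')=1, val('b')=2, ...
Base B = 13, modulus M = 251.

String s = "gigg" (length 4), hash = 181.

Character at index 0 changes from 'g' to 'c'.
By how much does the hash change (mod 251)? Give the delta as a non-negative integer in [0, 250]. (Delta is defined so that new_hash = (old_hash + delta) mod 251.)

Answer: 248

Derivation:
Delta formula: (val(new) - val(old)) * B^(n-1-k) mod M
  val('c') - val('g') = 3 - 7 = -4
  B^(n-1-k) = 13^3 mod 251 = 189
  Delta = -4 * 189 mod 251 = 248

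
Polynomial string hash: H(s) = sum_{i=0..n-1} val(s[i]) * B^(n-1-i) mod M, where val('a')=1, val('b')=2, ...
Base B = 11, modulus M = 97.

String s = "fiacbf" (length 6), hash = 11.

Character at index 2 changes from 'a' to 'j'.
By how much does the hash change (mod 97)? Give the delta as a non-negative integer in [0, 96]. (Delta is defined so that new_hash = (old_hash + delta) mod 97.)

Answer: 48

Derivation:
Delta formula: (val(new) - val(old)) * B^(n-1-k) mod M
  val('j') - val('a') = 10 - 1 = 9
  B^(n-1-k) = 11^3 mod 97 = 70
  Delta = 9 * 70 mod 97 = 48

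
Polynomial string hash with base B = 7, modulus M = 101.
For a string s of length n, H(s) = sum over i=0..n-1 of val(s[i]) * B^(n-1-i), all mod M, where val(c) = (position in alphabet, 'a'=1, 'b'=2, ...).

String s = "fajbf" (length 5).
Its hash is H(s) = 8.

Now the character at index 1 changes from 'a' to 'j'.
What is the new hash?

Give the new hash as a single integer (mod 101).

val('a') = 1, val('j') = 10
Position k = 1, exponent = n-1-k = 3
B^3 mod M = 7^3 mod 101 = 40
Delta = (10 - 1) * 40 mod 101 = 57
New hash = (8 + 57) mod 101 = 65

Answer: 65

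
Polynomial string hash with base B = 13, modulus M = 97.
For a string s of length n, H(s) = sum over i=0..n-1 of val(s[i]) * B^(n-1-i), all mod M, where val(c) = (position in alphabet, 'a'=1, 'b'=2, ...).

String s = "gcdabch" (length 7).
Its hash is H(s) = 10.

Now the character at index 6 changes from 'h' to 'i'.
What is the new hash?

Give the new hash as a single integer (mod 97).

Answer: 11

Derivation:
val('h') = 8, val('i') = 9
Position k = 6, exponent = n-1-k = 0
B^0 mod M = 13^0 mod 97 = 1
Delta = (9 - 8) * 1 mod 97 = 1
New hash = (10 + 1) mod 97 = 11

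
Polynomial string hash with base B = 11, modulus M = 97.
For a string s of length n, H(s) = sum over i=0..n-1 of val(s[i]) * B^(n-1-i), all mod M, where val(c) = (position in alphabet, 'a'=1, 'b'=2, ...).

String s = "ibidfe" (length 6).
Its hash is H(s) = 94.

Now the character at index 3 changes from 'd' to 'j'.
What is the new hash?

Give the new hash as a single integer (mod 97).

Answer: 44

Derivation:
val('d') = 4, val('j') = 10
Position k = 3, exponent = n-1-k = 2
B^2 mod M = 11^2 mod 97 = 24
Delta = (10 - 4) * 24 mod 97 = 47
New hash = (94 + 47) mod 97 = 44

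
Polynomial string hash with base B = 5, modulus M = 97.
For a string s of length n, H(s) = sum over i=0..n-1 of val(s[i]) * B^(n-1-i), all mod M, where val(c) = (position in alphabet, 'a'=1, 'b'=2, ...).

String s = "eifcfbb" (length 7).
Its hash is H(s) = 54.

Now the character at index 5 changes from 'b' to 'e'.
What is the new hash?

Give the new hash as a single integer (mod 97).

val('b') = 2, val('e') = 5
Position k = 5, exponent = n-1-k = 1
B^1 mod M = 5^1 mod 97 = 5
Delta = (5 - 2) * 5 mod 97 = 15
New hash = (54 + 15) mod 97 = 69

Answer: 69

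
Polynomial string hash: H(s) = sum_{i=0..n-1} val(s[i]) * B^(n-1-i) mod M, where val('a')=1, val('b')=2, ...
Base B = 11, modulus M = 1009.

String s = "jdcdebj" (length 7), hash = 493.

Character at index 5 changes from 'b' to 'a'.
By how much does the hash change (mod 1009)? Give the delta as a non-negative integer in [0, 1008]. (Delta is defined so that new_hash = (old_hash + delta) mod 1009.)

Answer: 998

Derivation:
Delta formula: (val(new) - val(old)) * B^(n-1-k) mod M
  val('a') - val('b') = 1 - 2 = -1
  B^(n-1-k) = 11^1 mod 1009 = 11
  Delta = -1 * 11 mod 1009 = 998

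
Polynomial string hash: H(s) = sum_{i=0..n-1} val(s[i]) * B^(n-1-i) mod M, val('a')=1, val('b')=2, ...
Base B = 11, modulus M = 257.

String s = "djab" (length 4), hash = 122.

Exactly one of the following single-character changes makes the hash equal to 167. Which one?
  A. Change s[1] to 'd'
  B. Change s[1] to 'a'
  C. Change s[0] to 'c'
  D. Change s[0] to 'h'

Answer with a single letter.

Answer: A

Derivation:
Option A: s[1]='j'->'d', delta=(4-10)*11^2 mod 257 = 45, hash=122+45 mod 257 = 167 <-- target
Option B: s[1]='j'->'a', delta=(1-10)*11^2 mod 257 = 196, hash=122+196 mod 257 = 61
Option C: s[0]='d'->'c', delta=(3-4)*11^3 mod 257 = 211, hash=122+211 mod 257 = 76
Option D: s[0]='d'->'h', delta=(8-4)*11^3 mod 257 = 184, hash=122+184 mod 257 = 49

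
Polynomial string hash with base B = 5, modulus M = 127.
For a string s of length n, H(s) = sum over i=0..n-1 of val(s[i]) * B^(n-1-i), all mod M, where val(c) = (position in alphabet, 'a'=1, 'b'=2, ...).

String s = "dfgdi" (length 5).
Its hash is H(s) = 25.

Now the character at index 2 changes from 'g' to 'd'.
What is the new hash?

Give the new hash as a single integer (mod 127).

Answer: 77

Derivation:
val('g') = 7, val('d') = 4
Position k = 2, exponent = n-1-k = 2
B^2 mod M = 5^2 mod 127 = 25
Delta = (4 - 7) * 25 mod 127 = 52
New hash = (25 + 52) mod 127 = 77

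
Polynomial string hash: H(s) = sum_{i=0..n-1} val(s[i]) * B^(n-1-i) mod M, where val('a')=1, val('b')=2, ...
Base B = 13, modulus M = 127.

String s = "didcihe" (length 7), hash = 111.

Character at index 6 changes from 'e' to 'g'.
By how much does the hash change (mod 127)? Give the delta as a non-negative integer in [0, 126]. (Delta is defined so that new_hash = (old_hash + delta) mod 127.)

Delta formula: (val(new) - val(old)) * B^(n-1-k) mod M
  val('g') - val('e') = 7 - 5 = 2
  B^(n-1-k) = 13^0 mod 127 = 1
  Delta = 2 * 1 mod 127 = 2

Answer: 2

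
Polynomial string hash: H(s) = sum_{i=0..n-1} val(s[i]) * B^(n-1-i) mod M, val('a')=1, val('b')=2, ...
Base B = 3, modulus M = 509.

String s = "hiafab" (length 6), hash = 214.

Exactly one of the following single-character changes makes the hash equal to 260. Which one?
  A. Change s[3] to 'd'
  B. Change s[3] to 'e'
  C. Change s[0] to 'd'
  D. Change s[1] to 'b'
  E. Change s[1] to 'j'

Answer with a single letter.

Option A: s[3]='f'->'d', delta=(4-6)*3^2 mod 509 = 491, hash=214+491 mod 509 = 196
Option B: s[3]='f'->'e', delta=(5-6)*3^2 mod 509 = 500, hash=214+500 mod 509 = 205
Option C: s[0]='h'->'d', delta=(4-8)*3^5 mod 509 = 46, hash=214+46 mod 509 = 260 <-- target
Option D: s[1]='i'->'b', delta=(2-9)*3^4 mod 509 = 451, hash=214+451 mod 509 = 156
Option E: s[1]='i'->'j', delta=(10-9)*3^4 mod 509 = 81, hash=214+81 mod 509 = 295

Answer: C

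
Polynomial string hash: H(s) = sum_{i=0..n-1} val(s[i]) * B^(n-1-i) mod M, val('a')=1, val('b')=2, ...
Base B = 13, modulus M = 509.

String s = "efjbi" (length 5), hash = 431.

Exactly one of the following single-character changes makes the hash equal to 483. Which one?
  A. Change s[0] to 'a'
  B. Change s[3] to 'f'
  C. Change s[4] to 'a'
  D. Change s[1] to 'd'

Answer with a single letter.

Answer: B

Derivation:
Option A: s[0]='e'->'a', delta=(1-5)*13^4 mod 509 = 281, hash=431+281 mod 509 = 203
Option B: s[3]='b'->'f', delta=(6-2)*13^1 mod 509 = 52, hash=431+52 mod 509 = 483 <-- target
Option C: s[4]='i'->'a', delta=(1-9)*13^0 mod 509 = 501, hash=431+501 mod 509 = 423
Option D: s[1]='f'->'d', delta=(4-6)*13^3 mod 509 = 187, hash=431+187 mod 509 = 109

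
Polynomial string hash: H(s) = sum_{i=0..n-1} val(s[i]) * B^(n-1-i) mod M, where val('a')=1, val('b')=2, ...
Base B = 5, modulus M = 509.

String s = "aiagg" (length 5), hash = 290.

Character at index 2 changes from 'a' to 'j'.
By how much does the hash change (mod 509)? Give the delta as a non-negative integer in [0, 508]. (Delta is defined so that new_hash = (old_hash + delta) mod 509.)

Delta formula: (val(new) - val(old)) * B^(n-1-k) mod M
  val('j') - val('a') = 10 - 1 = 9
  B^(n-1-k) = 5^2 mod 509 = 25
  Delta = 9 * 25 mod 509 = 225

Answer: 225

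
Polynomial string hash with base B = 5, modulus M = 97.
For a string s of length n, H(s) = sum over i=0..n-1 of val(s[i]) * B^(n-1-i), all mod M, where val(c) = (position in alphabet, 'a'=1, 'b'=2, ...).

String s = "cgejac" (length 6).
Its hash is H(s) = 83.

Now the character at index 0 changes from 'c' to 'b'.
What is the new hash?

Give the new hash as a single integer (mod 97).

Answer: 62

Derivation:
val('c') = 3, val('b') = 2
Position k = 0, exponent = n-1-k = 5
B^5 mod M = 5^5 mod 97 = 21
Delta = (2 - 3) * 21 mod 97 = 76
New hash = (83 + 76) mod 97 = 62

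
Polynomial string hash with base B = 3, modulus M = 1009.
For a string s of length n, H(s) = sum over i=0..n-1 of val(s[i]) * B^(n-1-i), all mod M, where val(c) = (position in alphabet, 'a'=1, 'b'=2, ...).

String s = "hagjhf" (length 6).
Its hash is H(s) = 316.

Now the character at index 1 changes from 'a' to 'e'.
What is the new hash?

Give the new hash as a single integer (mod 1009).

val('a') = 1, val('e') = 5
Position k = 1, exponent = n-1-k = 4
B^4 mod M = 3^4 mod 1009 = 81
Delta = (5 - 1) * 81 mod 1009 = 324
New hash = (316 + 324) mod 1009 = 640

Answer: 640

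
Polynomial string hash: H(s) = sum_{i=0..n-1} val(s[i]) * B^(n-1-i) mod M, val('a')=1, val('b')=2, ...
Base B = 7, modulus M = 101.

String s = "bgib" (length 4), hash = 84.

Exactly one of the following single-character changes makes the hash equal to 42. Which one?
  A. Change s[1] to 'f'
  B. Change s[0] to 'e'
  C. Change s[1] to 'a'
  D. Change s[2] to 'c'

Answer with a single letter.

Answer: D

Derivation:
Option A: s[1]='g'->'f', delta=(6-7)*7^2 mod 101 = 52, hash=84+52 mod 101 = 35
Option B: s[0]='b'->'e', delta=(5-2)*7^3 mod 101 = 19, hash=84+19 mod 101 = 2
Option C: s[1]='g'->'a', delta=(1-7)*7^2 mod 101 = 9, hash=84+9 mod 101 = 93
Option D: s[2]='i'->'c', delta=(3-9)*7^1 mod 101 = 59, hash=84+59 mod 101 = 42 <-- target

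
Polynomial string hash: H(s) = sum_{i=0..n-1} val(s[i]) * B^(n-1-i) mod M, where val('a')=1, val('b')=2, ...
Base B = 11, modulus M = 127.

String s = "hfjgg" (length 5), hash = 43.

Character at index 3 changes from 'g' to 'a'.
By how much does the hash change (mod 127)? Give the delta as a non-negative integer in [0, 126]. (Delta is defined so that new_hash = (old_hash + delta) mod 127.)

Answer: 61

Derivation:
Delta formula: (val(new) - val(old)) * B^(n-1-k) mod M
  val('a') - val('g') = 1 - 7 = -6
  B^(n-1-k) = 11^1 mod 127 = 11
  Delta = -6 * 11 mod 127 = 61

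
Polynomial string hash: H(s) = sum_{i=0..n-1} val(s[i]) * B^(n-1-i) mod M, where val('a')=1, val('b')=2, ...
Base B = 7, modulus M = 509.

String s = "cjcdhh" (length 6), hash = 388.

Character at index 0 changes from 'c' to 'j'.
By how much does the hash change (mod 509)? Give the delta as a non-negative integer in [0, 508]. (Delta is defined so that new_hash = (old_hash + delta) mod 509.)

Delta formula: (val(new) - val(old)) * B^(n-1-k) mod M
  val('j') - val('c') = 10 - 3 = 7
  B^(n-1-k) = 7^5 mod 509 = 10
  Delta = 7 * 10 mod 509 = 70

Answer: 70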